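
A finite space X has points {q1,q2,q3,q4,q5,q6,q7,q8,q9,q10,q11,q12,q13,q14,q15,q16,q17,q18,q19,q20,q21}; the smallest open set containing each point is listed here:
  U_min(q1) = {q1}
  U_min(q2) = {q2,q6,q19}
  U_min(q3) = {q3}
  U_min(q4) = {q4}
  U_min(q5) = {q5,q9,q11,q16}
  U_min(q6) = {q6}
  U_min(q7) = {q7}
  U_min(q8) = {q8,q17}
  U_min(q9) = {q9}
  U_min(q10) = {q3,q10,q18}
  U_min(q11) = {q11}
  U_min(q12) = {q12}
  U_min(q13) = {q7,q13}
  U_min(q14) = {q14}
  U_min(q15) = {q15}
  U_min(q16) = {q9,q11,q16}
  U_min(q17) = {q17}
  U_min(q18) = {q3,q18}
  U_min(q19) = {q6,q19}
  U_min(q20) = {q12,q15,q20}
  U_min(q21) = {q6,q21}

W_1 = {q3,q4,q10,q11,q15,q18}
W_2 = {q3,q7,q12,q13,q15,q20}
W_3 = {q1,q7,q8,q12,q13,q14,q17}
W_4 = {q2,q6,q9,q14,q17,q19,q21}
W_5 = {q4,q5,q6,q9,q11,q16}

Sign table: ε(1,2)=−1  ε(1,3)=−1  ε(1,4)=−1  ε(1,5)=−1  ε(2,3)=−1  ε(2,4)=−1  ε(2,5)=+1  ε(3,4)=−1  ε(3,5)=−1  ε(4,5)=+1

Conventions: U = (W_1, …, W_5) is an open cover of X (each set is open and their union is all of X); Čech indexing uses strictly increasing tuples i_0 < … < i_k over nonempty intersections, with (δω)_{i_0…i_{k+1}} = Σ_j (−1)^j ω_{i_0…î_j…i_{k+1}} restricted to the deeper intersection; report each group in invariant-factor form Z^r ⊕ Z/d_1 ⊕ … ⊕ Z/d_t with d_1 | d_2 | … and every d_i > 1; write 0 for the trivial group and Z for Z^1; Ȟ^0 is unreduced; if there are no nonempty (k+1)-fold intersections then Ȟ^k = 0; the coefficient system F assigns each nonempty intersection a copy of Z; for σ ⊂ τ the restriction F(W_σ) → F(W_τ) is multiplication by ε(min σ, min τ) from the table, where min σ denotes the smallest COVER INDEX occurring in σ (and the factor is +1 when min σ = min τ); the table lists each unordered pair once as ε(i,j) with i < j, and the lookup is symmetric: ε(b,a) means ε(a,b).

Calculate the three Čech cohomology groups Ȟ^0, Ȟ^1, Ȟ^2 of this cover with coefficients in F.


Ȟ^0 = Z, Ȟ^1 = Z and Ȟ^2 = 0

nonempty intersections:
  W12={q3,q15} W15={q4,q11} W23={q7,q12,q13} W34={q14,q17} W45={q6,q9}
C dims 5,5; δ0: rk 4, SNF 1^4
Ȟ^0: (5−4)−0=1 ⇒ Z
Ȟ^1: (5−0)−4=1 ⇒ Z
Ȟ^2: (0−0)−0=0 ⇒ 0


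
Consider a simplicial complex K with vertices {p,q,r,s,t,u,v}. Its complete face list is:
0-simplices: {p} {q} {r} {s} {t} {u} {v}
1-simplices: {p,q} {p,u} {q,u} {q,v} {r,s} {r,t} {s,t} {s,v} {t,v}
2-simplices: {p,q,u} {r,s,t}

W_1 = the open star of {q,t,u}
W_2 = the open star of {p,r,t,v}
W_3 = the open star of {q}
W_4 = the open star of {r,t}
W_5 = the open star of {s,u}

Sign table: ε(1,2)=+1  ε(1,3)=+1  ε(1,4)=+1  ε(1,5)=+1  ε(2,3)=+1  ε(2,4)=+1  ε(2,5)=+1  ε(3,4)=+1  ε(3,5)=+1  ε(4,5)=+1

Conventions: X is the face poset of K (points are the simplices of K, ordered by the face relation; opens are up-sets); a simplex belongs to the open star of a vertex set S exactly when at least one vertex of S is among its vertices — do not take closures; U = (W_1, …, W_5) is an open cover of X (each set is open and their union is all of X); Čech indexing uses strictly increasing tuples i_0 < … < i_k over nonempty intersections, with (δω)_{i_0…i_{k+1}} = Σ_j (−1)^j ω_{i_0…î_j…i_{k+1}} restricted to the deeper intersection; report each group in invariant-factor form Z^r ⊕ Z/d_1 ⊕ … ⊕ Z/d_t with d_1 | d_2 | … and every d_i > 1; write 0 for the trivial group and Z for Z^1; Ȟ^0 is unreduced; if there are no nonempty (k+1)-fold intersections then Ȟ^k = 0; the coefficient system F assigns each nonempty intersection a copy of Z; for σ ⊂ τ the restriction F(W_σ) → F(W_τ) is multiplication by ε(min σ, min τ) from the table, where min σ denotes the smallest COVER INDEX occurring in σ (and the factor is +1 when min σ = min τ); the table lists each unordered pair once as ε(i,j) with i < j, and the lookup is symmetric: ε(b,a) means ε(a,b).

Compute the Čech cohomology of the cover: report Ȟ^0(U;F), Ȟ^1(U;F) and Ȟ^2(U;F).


Ȟ^0 = Z, Ȟ^1 = 0, Ȟ^2 = 0

nonempty intersections:
  W1={{q},{t},{u},{p,q},{p,u},{q,u},{q,v},{r,t},{s,t},{t,v},{p,q,u},{r,s,t}} W2={{p},{r},{t},{v},{p,q},{p,u},{q,v},{r,s},{r,t},{s,t},{s,v},{t,v},{p,q,u},{r,s,t}} W3={{q},{p,q},{q,u},{q,v},{p,q,u}} W4={{r},{t},{r,s},{r,t},{s,t},{t,v},{r,s,t}} W5={{s},{u},{p,u},{q,u},{r,s},{s,t},{s,v},{p,q,u},{r,s,t}}
  W12={{t},{p,q},{p,u},{q,v},{r,t},{s,t},{t,v},{p,q,u},{r,s,t}} W13={{q},{p,q},{q,u},{q,v},{p,q,u}} W14={{t},{r,t},{s,t},{t,v},{r,s,t}} W15={{u},{p,u},{q,u},{s,t},{p,q,u},{r,s,t}} W23={{p,q},{q,v},{p,q,u}} W24={{r},{t},{r,s},{r,t},{s,t},{t,v},{r,s,t}} W25={{p,u},{r,s},{s,t},{s,v},{p,q,u},{r,s,t}} W35={{q,u},{p,q,u}} W45={{r,s},{s,t},{r,s,t}}
  W123={{p,q},{q,v},{p,q,u}} W124={{t},{r,t},{s,t},{t,v},{r,s,t}} W125={{p,u},{s,t},{p,q,u},{r,s,t}} W135={{q,u},{p,q,u}} W145={{s,t},{r,s,t}} W235={{p,q,u}} W245={{r,s},{s,t},{r,s,t}}
  W1235={{p,q,u}} W1245={{s,t},{r,s,t}}
C dims 5,9,7,2; δ0: rk 4, SNF 1^4; δ1: rk 5, SNF 1^5; δ2: rk 2, SNF 1^2
Ȟ^0: (5−4)−0=1 ⇒ Z
Ȟ^1: (9−5)−4=0 ⇒ 0
Ȟ^2: (7−2)−5=0 ⇒ 0


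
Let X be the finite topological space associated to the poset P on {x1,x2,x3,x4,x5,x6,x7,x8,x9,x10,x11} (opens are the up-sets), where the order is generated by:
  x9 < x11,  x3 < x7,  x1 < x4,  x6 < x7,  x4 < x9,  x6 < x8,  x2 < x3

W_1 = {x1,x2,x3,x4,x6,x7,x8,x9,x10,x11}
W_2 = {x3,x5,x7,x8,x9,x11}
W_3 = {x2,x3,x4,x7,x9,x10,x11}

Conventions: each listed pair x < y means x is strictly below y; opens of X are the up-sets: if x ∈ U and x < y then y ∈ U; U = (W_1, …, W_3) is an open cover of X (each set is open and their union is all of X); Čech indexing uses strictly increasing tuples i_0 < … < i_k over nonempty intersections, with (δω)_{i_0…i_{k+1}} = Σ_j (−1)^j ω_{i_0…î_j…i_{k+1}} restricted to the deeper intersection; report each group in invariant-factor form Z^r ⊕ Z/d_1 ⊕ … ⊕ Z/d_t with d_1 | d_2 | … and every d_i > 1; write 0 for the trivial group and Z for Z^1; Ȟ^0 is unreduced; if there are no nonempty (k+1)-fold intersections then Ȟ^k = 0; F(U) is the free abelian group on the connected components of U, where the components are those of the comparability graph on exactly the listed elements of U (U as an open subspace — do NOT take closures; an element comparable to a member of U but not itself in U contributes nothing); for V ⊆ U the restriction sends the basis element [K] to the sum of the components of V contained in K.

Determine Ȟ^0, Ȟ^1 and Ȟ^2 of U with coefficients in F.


Ȟ^0 = Z^4, Ȟ^1 = 0 and Ȟ^2 = 0

nerve simplices:
  W12={x3,x7,x8,x9,x11} W13={x2,x3,x4,x7,x9,x10,x11} W23={x3,x7,x9,x11}
  W123={x3,x7,x9,x11}
components per intersection:
  W1: {x1,x4,x9,x11} {x2,x3,x6,x7,x8} {x10}
  W2: {x3,x7} {x5} {x8} {x9,x11}
  W3: {x2,x3,x7} {x4,x9,x11} {x10}
  W12: {x3,x7} {x8} {x9,x11}
  W13: {x2,x3,x7} {x4,x9,x11} {x10}
  W23: {x3,x7} {x9,x11}
  W123: {x3,x7} {x9,x11}
C dims 10,8,2; δ0: rk 6, SNF 1^6; δ1: rk 2, SNF 1^2
degree 0: 10−6−0 = 4 → Ȟ^0 ≅ Z^4
degree 1: 8−2−6 = 0 → Ȟ^1 ≅ 0
degree 2: 2−0−2 = 0 → Ȟ^2 ≅ 0


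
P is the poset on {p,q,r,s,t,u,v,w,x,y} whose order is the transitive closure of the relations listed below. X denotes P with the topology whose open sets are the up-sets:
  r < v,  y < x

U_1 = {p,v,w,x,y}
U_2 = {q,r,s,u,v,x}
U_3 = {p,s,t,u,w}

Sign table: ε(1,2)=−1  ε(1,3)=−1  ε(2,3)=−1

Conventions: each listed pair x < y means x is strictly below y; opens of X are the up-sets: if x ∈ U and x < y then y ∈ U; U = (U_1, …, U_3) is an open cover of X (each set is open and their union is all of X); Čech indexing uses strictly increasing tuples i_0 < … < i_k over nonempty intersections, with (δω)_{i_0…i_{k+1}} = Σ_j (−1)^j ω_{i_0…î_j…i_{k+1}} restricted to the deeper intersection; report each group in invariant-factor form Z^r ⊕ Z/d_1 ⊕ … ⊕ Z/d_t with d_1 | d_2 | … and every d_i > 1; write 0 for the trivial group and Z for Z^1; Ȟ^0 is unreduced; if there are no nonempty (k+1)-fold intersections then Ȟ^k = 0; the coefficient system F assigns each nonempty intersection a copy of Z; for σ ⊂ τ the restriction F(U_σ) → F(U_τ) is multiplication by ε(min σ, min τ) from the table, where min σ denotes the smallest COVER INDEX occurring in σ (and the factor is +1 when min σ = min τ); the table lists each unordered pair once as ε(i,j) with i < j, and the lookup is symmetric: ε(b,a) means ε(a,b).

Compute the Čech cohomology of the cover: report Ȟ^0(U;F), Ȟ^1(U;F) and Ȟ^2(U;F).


nonempty overlaps:
  U12={v,x} U13={p,w} U23={s,u}
C dims 3,3; δ0: rk 3, SNF 1^2·2
degree 0: 3−3−0 = 0 → Ȟ^0 ≅ 0
degree 1: 3−0−3 = 0 plus torsion [2] → Ȟ^1 ≅ Z/2
degree 2: 0−0−0 = 0 → Ȟ^2 ≅ 0

Ȟ^0 ≅ 0, Ȟ^1 ≅ Z/2, Ȟ^2 ≅ 0


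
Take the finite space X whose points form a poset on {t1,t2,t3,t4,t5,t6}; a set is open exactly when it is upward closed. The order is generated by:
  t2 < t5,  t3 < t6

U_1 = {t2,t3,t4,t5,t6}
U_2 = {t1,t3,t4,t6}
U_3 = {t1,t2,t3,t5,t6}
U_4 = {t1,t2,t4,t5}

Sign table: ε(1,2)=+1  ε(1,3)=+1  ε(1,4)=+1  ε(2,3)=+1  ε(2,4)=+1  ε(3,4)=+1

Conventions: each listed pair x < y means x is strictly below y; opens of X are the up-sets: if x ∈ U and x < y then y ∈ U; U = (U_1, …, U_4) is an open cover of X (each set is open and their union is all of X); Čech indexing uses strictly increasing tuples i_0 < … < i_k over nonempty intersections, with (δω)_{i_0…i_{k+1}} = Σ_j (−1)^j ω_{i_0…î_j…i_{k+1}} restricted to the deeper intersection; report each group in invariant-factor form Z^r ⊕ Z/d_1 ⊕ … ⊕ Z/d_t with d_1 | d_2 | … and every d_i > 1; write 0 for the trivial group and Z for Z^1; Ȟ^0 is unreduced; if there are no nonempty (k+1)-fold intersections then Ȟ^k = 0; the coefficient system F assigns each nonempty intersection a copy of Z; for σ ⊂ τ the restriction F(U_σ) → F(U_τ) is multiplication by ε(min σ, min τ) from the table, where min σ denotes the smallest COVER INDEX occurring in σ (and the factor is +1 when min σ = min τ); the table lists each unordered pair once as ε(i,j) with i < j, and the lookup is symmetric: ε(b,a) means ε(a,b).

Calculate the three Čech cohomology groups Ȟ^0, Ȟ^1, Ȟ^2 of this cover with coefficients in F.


Ȟ^0 = Z, Ȟ^1 = 0 and Ȟ^2 = Z

nonempty overlaps:
  U12={t3,t4,t6} U13={t2,t3,t5,t6} U14={t2,t4,t5} U23={t1,t3,t6} U24={t1,t4} U34={t1,t2,t5}
  U123={t3,t6} U124={t4} U134={t2,t5} U234={t1}
C dims 4,6,4; δ0: rk 3, SNF 1^3; δ1: rk 3, SNF 1^3
degree 0: 4−3−0 = 1 → Ȟ^0 ≅ Z
degree 1: 6−3−3 = 0 → Ȟ^1 ≅ 0
degree 2: 4−0−3 = 1 → Ȟ^2 ≅ Z


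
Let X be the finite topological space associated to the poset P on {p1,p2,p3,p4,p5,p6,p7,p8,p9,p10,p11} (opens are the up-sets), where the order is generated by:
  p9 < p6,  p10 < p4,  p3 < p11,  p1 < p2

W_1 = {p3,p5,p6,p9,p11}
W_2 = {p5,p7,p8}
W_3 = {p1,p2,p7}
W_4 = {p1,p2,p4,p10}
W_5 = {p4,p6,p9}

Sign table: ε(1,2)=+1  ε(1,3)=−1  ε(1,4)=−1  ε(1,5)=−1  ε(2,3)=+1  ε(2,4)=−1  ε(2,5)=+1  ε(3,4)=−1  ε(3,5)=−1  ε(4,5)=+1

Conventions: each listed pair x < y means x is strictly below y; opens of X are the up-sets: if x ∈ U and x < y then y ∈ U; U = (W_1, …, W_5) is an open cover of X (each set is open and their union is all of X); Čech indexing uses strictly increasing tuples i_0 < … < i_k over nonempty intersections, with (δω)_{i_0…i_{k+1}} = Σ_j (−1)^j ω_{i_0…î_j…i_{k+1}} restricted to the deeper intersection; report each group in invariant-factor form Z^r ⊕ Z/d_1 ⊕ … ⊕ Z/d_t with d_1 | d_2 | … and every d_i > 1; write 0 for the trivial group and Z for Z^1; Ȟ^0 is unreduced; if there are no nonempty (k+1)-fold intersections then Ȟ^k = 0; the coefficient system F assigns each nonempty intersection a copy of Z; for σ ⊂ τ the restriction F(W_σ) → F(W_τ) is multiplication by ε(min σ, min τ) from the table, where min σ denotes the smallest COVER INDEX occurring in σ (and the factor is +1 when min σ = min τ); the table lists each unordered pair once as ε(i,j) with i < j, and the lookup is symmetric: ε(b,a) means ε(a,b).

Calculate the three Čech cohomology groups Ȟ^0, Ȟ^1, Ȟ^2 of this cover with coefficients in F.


intersection data:
  W12={p5} W15={p6,p9} W23={p7} W34={p1,p2} W45={p4}
C dims 5,5; δ0: rk 4, SNF 1^4
Ȟ^0 = (5 − 4) − 0 = 1, so Ȟ^0 ≅ Z
Ȟ^1 = (5 − 0) − 4 = 1, so Ȟ^1 ≅ Z
Ȟ^2 = (0 − 0) − 0 = 0, so Ȟ^2 ≅ 0

Ȟ^0(U;F) ≅ Z; Ȟ^1(U;F) ≅ Z; Ȟ^2(U;F) ≅ 0


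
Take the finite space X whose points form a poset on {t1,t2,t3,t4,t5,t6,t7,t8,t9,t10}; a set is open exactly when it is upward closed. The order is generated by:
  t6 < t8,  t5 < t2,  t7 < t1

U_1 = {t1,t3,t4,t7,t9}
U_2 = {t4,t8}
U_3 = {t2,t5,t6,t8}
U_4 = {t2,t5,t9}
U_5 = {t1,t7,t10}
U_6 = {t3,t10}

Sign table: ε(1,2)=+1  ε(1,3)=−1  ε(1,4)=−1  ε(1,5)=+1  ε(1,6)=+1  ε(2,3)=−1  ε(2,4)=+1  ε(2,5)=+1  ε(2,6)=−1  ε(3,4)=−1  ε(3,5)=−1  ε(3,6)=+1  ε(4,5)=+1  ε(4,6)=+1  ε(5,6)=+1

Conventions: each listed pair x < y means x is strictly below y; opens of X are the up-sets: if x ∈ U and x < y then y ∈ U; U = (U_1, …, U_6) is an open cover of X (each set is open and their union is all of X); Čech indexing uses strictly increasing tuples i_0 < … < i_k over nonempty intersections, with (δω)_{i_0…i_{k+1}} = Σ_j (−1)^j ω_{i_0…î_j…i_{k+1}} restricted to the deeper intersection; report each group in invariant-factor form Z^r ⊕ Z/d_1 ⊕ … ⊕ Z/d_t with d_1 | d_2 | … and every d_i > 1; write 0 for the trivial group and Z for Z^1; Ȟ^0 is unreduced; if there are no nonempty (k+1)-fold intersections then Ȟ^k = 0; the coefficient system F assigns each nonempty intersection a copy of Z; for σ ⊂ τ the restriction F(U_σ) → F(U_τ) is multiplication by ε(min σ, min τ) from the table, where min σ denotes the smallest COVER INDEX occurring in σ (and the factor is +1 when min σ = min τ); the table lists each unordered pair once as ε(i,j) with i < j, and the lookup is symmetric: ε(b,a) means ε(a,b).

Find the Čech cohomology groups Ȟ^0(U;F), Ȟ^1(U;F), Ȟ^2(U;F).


nonempty intersections:
  U12={t4} U14={t9} U15={t1,t7} U16={t3} U23={t8} U34={t2,t5} U56={t10}
C dims 6,7; δ0: rk 6, SNF 1^5·2
Ȟ^0: (6−6)−0=0 ⇒ 0
Ȟ^1: (7−0)−6=1 plus torsion [2] ⇒ Z ⊕ Z/2
Ȟ^2: (0−0)−0=0 ⇒ 0

Ȟ^0 ≅ 0, Ȟ^1 ≅ Z ⊕ Z/2 and Ȟ^2 ≅ 0


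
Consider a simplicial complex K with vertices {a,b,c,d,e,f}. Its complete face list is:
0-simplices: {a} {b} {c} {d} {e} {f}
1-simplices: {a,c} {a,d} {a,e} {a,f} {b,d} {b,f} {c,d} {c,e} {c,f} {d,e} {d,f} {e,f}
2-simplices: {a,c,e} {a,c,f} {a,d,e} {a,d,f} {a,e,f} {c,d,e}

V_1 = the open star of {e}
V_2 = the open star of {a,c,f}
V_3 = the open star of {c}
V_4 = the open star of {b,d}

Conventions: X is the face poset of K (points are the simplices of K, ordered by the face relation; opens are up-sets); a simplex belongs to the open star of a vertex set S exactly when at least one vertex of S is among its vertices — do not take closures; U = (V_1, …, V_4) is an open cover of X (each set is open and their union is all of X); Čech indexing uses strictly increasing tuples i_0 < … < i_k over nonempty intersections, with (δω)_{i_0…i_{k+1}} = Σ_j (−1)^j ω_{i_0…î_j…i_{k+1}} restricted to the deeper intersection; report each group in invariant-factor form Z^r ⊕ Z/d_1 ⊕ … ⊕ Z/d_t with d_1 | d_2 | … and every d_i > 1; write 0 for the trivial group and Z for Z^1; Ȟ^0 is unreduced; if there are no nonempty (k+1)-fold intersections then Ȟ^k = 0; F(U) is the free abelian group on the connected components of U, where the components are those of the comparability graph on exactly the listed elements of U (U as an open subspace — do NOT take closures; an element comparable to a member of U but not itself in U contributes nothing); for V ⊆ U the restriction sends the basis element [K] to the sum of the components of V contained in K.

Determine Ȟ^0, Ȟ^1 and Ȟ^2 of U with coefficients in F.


intersection data:
  V1={{e},{a,e},{c,e},{d,e},{e,f},{a,c,e},{a,d,e},{a,e,f},{c,d,e}} V2={{a},{c},{f},{a,c},{a,d},{a,e},{a,f},{b,f},{c,d},{c,e},{c,f},{d,f},{e,f},{a,c,e},{a,c,f},{a,d,e},{a,d,f},{a,e,f},{c,d,e}} V3={{c},{a,c},{c,d},{c,e},{c,f},{a,c,e},{a,c,f},{c,d,e}} V4={{b},{d},{a,d},{b,d},{b,f},{c,d},{d,e},{d,f},{a,d,e},{a,d,f},{c,d,e}}
  V12={{a,e},{c,e},{e,f},{a,c,e},{a,d,e},{a,e,f},{c,d,e}} V13={{c,e},{a,c,e},{c,d,e}} V14={{d,e},{a,d,e},{c,d,e}} V23={{c},{a,c},{c,d},{c,e},{c,f},{a,c,e},{a,c,f},{c,d,e}} V24={{a,d},{b,f},{c,d},{d,f},{a,d,e},{a,d,f},{c,d,e}} V34={{c,d},{c,d,e}}
  V123={{c,e},{a,c,e},{c,d,e}} V124={{a,d,e},{c,d,e}} V134={{c,d,e}} V234={{c,d},{c,d,e}}
  V1234={{c,d,e}}
components per intersection:
  V1: {{e},{a,e},{c,e},{d,e},{e,f},{a,c,e},{a,d,e},{a,e,f},{c,d,e}}
  V2: {{a},{c},{f},{a,c},{a,d},{a,e},{a,f},{b,f},{c,d},{c,e},{c,f},{d,f},{e,f},{a,c,e},{a,c,f},{a,d,e},{a,d,f},{a,e,f},{c,d,e}}
  V3: {{c},{a,c},{c,d},{c,e},{c,f},{a,c,e},{a,c,f},{c,d,e}}
  V4: {{b},{d},{a,d},{b,d},{b,f},{c,d},{d,e},{d,f},{a,d,e},{a,d,f},{c,d,e}}
  V12: {{a,e},{c,e},{e,f},{a,c,e},{a,d,e},{a,e,f},{c,d,e}}
  V13: {{c,e},{a,c,e},{c,d,e}}
  V14: {{d,e},{a,d,e},{c,d,e}}
  V23: {{c},{a,c},{c,d},{c,e},{c,f},{a,c,e},{a,c,f},{c,d,e}}
  V24: {{a,d},{d,f},{a,d,e},{a,d,f}} {{b,f}} {{c,d},{c,d,e}}
  V34: {{c,d},{c,d,e}}
  V123: {{c,e},{a,c,e},{c,d,e}}
  V124: {{a,d,e}} {{c,d,e}}
  V134: {{c,d,e}}
  V234: {{c,d},{c,d,e}}
  V1234: {{c,d,e}}
C dims 4,8,5,1; δ0: rk 3, SNF 1^3; δ1: rk 4, SNF 1^4; δ2: rk 1, SNF 1^1
Ȟ^0 = (4 − 3) − 0 = 1, so Ȟ^0 ≅ Z
Ȟ^1 = (8 − 4) − 3 = 1, so Ȟ^1 ≅ Z
Ȟ^2 = (5 − 1) − 4 = 0, so Ȟ^2 ≅ 0

Ȟ^0(U;F) ≅ Z, Ȟ^1(U;F) ≅ Z and Ȟ^2(U;F) ≅ 0


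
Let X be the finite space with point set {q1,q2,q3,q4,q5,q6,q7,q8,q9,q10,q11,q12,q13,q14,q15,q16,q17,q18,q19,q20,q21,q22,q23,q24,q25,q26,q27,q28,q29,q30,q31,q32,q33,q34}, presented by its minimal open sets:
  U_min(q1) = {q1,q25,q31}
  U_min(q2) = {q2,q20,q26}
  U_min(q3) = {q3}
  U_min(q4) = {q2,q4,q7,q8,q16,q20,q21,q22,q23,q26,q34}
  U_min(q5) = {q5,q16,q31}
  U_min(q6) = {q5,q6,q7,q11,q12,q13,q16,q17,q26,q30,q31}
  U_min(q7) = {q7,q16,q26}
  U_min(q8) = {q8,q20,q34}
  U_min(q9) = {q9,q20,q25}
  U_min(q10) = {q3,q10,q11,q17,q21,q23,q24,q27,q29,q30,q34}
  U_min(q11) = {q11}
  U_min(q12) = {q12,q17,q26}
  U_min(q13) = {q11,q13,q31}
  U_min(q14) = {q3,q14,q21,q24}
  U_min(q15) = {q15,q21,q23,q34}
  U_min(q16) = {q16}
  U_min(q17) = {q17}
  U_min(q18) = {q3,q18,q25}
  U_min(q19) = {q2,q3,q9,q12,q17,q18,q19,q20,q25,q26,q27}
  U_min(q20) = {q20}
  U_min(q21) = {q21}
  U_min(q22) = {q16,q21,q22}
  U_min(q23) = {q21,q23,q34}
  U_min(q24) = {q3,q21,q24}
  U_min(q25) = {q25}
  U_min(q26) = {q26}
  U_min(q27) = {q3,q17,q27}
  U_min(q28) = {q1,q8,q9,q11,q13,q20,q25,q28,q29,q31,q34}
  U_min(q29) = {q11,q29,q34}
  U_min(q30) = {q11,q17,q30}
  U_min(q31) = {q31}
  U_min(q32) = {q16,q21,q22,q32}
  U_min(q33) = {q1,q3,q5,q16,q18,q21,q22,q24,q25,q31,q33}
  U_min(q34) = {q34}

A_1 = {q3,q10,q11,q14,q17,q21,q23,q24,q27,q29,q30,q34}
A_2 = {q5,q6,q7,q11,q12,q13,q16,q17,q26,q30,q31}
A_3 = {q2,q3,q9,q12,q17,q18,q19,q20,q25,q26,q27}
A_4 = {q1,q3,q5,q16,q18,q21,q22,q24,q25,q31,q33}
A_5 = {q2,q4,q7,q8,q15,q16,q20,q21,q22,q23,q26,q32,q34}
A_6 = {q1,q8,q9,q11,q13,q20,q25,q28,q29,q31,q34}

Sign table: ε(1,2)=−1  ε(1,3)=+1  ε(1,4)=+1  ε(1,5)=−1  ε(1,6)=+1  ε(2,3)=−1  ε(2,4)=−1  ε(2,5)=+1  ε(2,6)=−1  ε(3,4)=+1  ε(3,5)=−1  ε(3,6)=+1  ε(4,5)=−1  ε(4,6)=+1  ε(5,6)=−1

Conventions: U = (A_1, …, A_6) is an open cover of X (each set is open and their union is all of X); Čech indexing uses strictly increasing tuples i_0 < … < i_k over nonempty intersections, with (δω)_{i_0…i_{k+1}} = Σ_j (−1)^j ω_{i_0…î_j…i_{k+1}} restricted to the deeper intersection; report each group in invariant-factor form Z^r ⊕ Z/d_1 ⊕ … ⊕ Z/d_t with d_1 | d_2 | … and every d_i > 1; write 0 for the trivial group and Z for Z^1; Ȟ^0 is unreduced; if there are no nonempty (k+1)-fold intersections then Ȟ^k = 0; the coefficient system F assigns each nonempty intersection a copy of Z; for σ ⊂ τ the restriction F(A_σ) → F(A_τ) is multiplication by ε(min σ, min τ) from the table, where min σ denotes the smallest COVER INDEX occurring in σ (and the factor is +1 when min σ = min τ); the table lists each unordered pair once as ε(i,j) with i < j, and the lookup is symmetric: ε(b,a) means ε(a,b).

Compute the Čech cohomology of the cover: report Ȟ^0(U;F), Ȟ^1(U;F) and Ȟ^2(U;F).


nonempty overlaps:
  A12={q11,q17,q30} A13={q3,q17,q27} A14={q3,q21,q24} A15={q21,q23,q34} A16={q11,q29,q34} A23={q12,q17,q26} A24={q5,q16,q31} A25={q7,q16,q26} A26={q11,q13,q31} A34={q3,q18,q25} A35={q2,q20,q26} A36={q9,q20,q25} A45={q16,q21,q22} A46={q1,q25,q31} A56={q8,q20,q34}
  A123={q17} A126={q11} A134={q3} A145={q21} A156={q34} A235={q26} A245={q16} A246={q31} A346={q25} A356={q20}
C dims 6,15,10; δ0: rk 5, SNF 1^5; δ1: rk 10, SNF 1^9·2
degree 0: 6−5−0 = 1 → Ȟ^0 ≅ Z
degree 1: 15−10−5 = 0 → Ȟ^1 ≅ 0
degree 2: 10−0−10 = 0 plus torsion [2] → Ȟ^2 ≅ Z/2

Ȟ^0 ≅ Z, Ȟ^1 ≅ 0 and Ȟ^2 ≅ Z/2


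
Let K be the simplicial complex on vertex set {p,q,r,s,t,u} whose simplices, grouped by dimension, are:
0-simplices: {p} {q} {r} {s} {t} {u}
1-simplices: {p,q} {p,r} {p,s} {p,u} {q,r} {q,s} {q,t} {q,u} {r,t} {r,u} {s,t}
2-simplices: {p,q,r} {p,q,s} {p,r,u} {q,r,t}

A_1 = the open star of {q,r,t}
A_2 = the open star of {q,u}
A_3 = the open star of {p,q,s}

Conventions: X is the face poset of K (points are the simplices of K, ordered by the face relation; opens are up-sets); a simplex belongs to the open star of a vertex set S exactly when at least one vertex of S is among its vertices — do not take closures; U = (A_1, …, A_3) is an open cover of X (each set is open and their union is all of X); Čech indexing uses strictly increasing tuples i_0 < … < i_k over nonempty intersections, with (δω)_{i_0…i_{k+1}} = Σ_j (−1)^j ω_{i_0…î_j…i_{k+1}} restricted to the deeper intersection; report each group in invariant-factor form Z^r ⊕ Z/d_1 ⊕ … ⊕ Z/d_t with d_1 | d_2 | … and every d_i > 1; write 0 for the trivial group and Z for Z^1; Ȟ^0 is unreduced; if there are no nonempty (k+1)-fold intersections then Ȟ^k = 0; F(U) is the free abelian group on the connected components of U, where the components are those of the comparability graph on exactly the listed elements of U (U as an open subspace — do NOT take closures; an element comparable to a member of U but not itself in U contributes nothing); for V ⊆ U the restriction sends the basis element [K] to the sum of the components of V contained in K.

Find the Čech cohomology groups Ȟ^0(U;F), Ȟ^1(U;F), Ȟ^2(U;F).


nerve of the cover:
  A1={{q},{r},{t},{p,q},{p,r},{q,r},{q,s},{q,t},{q,u},{r,t},{r,u},{s,t},{p,q,r},{p,q,s},{p,r,u},{q,r,t}} A2={{q},{u},{p,q},{p,u},{q,r},{q,s},{q,t},{q,u},{r,u},{p,q,r},{p,q,s},{p,r,u},{q,r,t}} A3={{p},{q},{s},{p,q},{p,r},{p,s},{p,u},{q,r},{q,s},{q,t},{q,u},{s,t},{p,q,r},{p,q,s},{p,r,u},{q,r,t}}
  A12={{q},{p,q},{q,r},{q,s},{q,t},{q,u},{r,u},{p,q,r},{p,q,s},{p,r,u},{q,r,t}} A13={{q},{p,q},{p,r},{q,r},{q,s},{q,t},{q,u},{s,t},{p,q,r},{p,q,s},{p,r,u},{q,r,t}} A23={{q},{p,q},{p,u},{q,r},{q,s},{q,t},{q,u},{p,q,r},{p,q,s},{p,r,u},{q,r,t}}
  A123={{q},{p,q},{q,r},{q,s},{q,t},{q,u},{p,q,r},{p,q,s},{p,r,u},{q,r,t}}
components per intersection:
  A1: {{q},{r},{t},{p,q},{p,r},{q,r},{q,s},{q,t},{q,u},{r,t},{r,u},{s,t},{p,q,r},{p,q,s},{p,r,u},{q,r,t}}
  A2: {{q},{u},{p,q},{p,u},{q,r},{q,s},{q,t},{q,u},{r,u},{p,q,r},{p,q,s},{p,r,u},{q,r,t}}
  A3: {{p},{q},{s},{p,q},{p,r},{p,s},{p,u},{q,r},{q,s},{q,t},{q,u},{s,t},{p,q,r},{p,q,s},{p,r,u},{q,r,t}}
  A12: {{q},{p,q},{q,r},{q,s},{q,t},{q,u},{p,q,r},{p,q,s},{q,r,t}} {{r,u},{p,r,u}}
  A13: {{q},{p,q},{p,r},{q,r},{q,s},{q,t},{q,u},{p,q,r},{p,q,s},{p,r,u},{q,r,t}} {{s,t}}
  A23: {{q},{p,q},{q,r},{q,s},{q,t},{q,u},{p,q,r},{p,q,s},{q,r,t}} {{p,u},{p,r,u}}
  A123: {{q},{p,q},{q,r},{q,s},{q,t},{q,u},{p,q,r},{p,q,s},{q,r,t}} {{p,r,u}}
C dims 3,6,2; δ0: rk 2, SNF 1^2; δ1: rk 2, SNF 1^2
Ȟ^0 = (3 − 2) − 0 = 1, so Ȟ^0 ≅ Z
Ȟ^1 = (6 − 2) − 2 = 2, so Ȟ^1 ≅ Z^2
Ȟ^2 = (2 − 0) − 2 = 0, so Ȟ^2 ≅ 0

Ȟ^0 = Z,  Ȟ^1 = Z^2,  Ȟ^2 = 0


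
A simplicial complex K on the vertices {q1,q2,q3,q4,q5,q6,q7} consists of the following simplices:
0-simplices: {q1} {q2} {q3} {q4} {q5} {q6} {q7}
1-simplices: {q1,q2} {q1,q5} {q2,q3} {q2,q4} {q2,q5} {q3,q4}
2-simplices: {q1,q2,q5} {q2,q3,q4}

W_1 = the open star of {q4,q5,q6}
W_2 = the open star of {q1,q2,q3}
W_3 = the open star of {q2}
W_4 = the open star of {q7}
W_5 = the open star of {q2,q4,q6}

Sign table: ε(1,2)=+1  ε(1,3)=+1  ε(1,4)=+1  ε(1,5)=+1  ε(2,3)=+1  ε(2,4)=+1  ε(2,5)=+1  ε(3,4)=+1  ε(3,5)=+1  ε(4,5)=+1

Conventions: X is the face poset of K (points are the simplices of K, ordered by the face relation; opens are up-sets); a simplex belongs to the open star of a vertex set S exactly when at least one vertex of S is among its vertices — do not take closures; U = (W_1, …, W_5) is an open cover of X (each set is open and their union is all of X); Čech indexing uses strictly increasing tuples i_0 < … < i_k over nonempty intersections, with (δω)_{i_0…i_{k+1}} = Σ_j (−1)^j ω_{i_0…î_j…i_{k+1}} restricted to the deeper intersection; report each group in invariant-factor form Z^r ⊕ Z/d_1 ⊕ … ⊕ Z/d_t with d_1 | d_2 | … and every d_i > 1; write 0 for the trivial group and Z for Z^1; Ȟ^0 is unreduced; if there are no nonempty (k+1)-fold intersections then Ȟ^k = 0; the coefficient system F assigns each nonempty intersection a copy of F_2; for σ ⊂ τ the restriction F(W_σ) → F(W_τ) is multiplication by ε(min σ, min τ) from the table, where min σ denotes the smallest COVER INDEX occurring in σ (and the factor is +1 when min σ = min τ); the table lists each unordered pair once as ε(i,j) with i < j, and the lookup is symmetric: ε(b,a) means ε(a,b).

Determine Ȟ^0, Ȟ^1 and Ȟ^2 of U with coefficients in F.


Ȟ^0(U;F) ≅ Z/2 ⊕ Z/2; Ȟ^1(U;F) ≅ 0; Ȟ^2(U;F) ≅ 0

cover nerve:
  W1={{q4},{q5},{q6},{q1,q5},{q2,q4},{q2,q5},{q3,q4},{q1,q2,q5},{q2,q3,q4}} W2={{q1},{q2},{q3},{q1,q2},{q1,q5},{q2,q3},{q2,q4},{q2,q5},{q3,q4},{q1,q2,q5},{q2,q3,q4}} W3={{q2},{q1,q2},{q2,q3},{q2,q4},{q2,q5},{q1,q2,q5},{q2,q3,q4}} W4={{q7}} W5={{q2},{q4},{q6},{q1,q2},{q2,q3},{q2,q4},{q2,q5},{q3,q4},{q1,q2,q5},{q2,q3,q4}}
  W12={{q1,q5},{q2,q4},{q2,q5},{q3,q4},{q1,q2,q5},{q2,q3,q4}} W13={{q2,q4},{q2,q5},{q1,q2,q5},{q2,q3,q4}} W15={{q4},{q6},{q2,q4},{q2,q5},{q3,q4},{q1,q2,q5},{q2,q3,q4}} W23={{q2},{q1,q2},{q2,q3},{q2,q4},{q2,q5},{q1,q2,q5},{q2,q3,q4}} W25={{q2},{q1,q2},{q2,q3},{q2,q4},{q2,q5},{q3,q4},{q1,q2,q5},{q2,q3,q4}} W35={{q2},{q1,q2},{q2,q3},{q2,q4},{q2,q5},{q1,q2,q5},{q2,q3,q4}}
  W123={{q2,q4},{q2,q5},{q1,q2,q5},{q2,q3,q4}} W125={{q2,q4},{q2,q5},{q3,q4},{q1,q2,q5},{q2,q3,q4}} W135={{q2,q4},{q2,q5},{q1,q2,q5},{q2,q3,q4}} W235={{q2},{q1,q2},{q2,q3},{q2,q4},{q2,q5},{q1,q2,q5},{q2,q3,q4}}
  W1235={{q2,q4},{q2,q5},{q1,q2,q5},{q2,q3,q4}}
C dims 5,6,4,1; δ0: rk_F2 3; δ1: rk_F2 3; δ2: rk_F2 1
Ȟ^0: (5−3)−0=2 ⇒ Z/2 ⊕ Z/2
Ȟ^1: (6−3)−3=0 ⇒ 0
Ȟ^2: (4−1)−3=0 ⇒ 0


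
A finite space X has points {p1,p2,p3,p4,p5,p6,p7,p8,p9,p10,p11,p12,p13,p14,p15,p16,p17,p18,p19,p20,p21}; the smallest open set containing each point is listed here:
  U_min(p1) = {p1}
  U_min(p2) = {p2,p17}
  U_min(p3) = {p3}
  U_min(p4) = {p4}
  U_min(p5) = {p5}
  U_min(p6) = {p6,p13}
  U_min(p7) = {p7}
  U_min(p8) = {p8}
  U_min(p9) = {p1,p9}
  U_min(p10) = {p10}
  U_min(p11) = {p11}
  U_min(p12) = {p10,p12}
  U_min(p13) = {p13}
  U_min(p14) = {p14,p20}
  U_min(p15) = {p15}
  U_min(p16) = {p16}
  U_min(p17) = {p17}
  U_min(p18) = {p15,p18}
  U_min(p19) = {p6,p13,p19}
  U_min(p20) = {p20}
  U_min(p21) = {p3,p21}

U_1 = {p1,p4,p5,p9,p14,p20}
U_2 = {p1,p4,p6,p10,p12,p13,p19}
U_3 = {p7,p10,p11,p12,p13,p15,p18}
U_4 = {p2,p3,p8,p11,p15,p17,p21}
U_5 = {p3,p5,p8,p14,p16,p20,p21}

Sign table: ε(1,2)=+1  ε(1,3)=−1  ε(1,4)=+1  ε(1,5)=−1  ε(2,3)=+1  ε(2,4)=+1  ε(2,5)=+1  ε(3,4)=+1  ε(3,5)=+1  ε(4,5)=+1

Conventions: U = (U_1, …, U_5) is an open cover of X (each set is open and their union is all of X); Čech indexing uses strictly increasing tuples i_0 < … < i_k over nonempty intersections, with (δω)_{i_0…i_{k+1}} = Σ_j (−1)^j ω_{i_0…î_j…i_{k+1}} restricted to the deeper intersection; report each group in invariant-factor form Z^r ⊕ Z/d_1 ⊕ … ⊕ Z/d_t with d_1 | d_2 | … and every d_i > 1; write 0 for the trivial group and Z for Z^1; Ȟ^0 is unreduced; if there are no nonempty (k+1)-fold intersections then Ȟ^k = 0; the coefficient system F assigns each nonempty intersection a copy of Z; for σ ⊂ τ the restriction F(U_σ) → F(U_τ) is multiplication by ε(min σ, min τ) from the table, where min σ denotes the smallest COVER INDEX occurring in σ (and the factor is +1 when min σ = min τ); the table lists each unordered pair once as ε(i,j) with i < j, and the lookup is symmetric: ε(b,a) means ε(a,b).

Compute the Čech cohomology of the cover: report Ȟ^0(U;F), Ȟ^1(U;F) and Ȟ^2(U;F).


Ȟ^0 ≅ 0, Ȟ^1 ≅ Z/2, Ȟ^2 ≅ 0

nonempty intersections:
  U12={p1,p4} U15={p5,p14,p20} U23={p10,p12,p13} U34={p11,p15} U45={p3,p8,p21}
C dims 5,5; δ0: rk 5, SNF 1^4·2
Ȟ^0: (5−5)−0=0 ⇒ 0
Ȟ^1: (5−0)−5=0 plus torsion [2] ⇒ Z/2
Ȟ^2: (0−0)−0=0 ⇒ 0


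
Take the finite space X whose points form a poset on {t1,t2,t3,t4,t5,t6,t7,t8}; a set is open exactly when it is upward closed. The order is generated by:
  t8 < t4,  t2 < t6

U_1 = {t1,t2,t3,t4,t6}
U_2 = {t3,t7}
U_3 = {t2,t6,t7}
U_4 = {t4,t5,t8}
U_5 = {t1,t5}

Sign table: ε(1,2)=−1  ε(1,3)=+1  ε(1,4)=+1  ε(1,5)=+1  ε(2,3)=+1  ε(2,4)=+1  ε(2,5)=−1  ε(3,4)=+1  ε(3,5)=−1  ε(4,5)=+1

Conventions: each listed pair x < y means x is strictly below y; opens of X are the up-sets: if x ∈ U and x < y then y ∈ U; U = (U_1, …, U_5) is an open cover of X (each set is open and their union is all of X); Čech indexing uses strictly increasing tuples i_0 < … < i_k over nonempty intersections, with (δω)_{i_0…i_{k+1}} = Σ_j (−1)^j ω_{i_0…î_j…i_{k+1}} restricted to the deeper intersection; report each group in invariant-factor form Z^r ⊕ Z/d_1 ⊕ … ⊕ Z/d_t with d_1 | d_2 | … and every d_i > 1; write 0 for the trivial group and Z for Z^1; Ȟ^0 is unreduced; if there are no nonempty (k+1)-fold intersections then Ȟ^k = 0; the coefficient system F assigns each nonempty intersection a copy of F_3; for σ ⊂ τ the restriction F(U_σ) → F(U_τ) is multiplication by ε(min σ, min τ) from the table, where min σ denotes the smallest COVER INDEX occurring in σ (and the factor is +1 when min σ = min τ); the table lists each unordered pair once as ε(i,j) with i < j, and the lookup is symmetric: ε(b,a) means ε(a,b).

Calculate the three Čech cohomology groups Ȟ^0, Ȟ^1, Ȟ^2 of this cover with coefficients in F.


Ȟ^0 = 0, Ȟ^1 = Z/3 and Ȟ^2 = 0

nerve of the cover:
  U12={t3} U13={t2,t6} U14={t4} U15={t1} U23={t7} U45={t5}
C dims 5,6; δ0: rk_F3 5
Ȟ^0 = (5 − 5) − 0 = 0, so Ȟ^0 ≅ 0
Ȟ^1 = (6 − 0) − 5 = 1, so Ȟ^1 ≅ Z/3
Ȟ^2 = (0 − 0) − 0 = 0, so Ȟ^2 ≅ 0


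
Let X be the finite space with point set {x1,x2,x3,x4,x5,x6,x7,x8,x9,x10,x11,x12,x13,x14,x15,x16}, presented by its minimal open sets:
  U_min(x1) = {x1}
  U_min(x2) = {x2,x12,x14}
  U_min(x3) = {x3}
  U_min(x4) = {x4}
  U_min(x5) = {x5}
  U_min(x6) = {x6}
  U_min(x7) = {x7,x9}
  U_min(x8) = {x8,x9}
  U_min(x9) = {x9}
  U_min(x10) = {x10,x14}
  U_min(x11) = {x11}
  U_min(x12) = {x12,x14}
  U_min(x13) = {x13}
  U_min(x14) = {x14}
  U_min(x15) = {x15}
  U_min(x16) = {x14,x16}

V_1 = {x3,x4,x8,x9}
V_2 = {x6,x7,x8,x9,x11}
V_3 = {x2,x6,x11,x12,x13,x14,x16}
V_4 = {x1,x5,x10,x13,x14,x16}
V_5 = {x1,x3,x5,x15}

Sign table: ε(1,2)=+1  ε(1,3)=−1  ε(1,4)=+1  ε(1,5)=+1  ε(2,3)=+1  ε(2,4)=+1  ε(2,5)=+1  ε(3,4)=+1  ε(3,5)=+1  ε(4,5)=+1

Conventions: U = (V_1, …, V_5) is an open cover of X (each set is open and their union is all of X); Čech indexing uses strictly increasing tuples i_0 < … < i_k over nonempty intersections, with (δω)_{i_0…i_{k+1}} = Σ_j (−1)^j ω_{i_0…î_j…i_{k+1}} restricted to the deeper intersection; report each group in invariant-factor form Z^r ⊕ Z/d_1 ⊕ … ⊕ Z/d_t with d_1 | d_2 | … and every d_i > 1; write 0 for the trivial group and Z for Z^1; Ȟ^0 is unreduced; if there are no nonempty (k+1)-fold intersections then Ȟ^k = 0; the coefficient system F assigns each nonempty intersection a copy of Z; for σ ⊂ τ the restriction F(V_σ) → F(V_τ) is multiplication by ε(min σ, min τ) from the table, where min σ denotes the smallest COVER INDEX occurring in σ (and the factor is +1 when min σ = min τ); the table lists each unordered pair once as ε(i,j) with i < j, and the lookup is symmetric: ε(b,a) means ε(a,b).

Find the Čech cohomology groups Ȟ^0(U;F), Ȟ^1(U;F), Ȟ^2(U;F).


nerve simplices:
  V12={x8,x9} V15={x3} V23={x6,x11} V34={x13,x14,x16} V45={x1,x5}
C dims 5,5; δ0: rk 4, SNF 1^4
degree 0: 5−4−0 = 1 → Ȟ^0 ≅ Z
degree 1: 5−0−4 = 1 → Ȟ^1 ≅ Z
degree 2: 0−0−0 = 0 → Ȟ^2 ≅ 0

Ȟ^0 = Z, Ȟ^1 = Z, Ȟ^2 = 0


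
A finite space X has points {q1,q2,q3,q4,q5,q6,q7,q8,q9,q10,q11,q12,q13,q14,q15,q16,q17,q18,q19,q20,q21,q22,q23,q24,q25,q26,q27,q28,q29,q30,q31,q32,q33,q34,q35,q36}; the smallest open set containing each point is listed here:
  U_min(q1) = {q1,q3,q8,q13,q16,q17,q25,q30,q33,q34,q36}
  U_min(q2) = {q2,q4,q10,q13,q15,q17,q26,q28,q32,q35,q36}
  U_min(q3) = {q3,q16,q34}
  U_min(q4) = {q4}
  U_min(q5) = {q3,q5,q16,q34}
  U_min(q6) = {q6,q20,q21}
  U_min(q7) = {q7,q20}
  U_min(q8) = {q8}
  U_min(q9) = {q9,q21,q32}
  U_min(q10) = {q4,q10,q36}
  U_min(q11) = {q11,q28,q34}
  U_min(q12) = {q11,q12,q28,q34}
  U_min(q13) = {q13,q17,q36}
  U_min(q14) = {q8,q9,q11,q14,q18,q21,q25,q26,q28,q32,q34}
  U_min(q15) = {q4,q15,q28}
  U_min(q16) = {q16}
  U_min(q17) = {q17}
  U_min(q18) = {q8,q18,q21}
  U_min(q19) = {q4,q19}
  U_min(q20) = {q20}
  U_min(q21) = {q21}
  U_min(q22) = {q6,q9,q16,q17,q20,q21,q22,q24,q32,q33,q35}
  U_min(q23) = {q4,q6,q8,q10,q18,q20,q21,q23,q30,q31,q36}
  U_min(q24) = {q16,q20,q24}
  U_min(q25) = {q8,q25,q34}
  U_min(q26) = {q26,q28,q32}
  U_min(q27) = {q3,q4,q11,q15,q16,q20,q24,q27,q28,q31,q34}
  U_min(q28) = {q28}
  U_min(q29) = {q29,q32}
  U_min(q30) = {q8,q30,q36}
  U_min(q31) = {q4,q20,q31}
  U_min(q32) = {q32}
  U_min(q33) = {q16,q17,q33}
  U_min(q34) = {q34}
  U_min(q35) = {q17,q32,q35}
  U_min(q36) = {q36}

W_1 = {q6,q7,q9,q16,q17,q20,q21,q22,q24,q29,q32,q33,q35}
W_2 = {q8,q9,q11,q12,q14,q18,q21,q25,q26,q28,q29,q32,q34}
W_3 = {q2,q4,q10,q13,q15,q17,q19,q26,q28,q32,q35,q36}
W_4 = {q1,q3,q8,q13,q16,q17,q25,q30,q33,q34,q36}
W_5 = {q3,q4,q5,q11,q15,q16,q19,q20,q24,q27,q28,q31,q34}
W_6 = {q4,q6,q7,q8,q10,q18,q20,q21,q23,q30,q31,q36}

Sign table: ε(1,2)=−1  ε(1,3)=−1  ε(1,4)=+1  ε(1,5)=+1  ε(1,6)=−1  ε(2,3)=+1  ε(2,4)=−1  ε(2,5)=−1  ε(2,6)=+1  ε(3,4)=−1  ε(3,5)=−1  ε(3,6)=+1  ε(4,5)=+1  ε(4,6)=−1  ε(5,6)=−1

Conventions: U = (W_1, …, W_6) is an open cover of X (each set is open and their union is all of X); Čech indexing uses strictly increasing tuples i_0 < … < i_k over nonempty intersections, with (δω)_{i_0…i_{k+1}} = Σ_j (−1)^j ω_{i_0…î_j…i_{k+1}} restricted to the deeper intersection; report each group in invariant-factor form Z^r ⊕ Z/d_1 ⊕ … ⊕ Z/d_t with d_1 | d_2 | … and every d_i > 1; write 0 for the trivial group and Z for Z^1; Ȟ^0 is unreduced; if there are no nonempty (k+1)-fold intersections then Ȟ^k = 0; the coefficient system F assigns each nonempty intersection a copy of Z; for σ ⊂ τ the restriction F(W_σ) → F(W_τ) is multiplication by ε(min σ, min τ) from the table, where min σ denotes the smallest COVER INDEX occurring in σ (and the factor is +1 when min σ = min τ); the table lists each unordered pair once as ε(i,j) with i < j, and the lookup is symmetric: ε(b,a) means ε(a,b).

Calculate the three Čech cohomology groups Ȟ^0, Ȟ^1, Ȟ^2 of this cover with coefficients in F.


Ȟ^0 = Z, Ȟ^1 = 0 and Ȟ^2 = Z/2

nerve simplices:
  W12={q9,q21,q29,q32} W13={q17,q32,q35} W14={q16,q17,q33} W15={q16,q20,q24} W16={q6,q7,q20,q21} W23={q26,q28,q32} W24={q8,q25,q34} W25={q11,q28,q34} W26={q8,q18,q21} W34={q13,q17,q36} W35={q4,q15,q19,q28} W36={q4,q10,q36} W45={q3,q16,q34} W46={q8,q30,q36} W56={q4,q20,q31}
  W123={q32} W126={q21} W134={q17} W145={q16} W156={q20} W235={q28} W245={q34} W246={q8} W346={q36} W356={q4}
C dims 6,15,10; δ0: rk 5, SNF 1^5; δ1: rk 10, SNF 1^9·2
degree 0: 6−5−0 = 1 → Ȟ^0 ≅ Z
degree 1: 15−10−5 = 0 → Ȟ^1 ≅ 0
degree 2: 10−0−10 = 0 plus torsion [2] → Ȟ^2 ≅ Z/2


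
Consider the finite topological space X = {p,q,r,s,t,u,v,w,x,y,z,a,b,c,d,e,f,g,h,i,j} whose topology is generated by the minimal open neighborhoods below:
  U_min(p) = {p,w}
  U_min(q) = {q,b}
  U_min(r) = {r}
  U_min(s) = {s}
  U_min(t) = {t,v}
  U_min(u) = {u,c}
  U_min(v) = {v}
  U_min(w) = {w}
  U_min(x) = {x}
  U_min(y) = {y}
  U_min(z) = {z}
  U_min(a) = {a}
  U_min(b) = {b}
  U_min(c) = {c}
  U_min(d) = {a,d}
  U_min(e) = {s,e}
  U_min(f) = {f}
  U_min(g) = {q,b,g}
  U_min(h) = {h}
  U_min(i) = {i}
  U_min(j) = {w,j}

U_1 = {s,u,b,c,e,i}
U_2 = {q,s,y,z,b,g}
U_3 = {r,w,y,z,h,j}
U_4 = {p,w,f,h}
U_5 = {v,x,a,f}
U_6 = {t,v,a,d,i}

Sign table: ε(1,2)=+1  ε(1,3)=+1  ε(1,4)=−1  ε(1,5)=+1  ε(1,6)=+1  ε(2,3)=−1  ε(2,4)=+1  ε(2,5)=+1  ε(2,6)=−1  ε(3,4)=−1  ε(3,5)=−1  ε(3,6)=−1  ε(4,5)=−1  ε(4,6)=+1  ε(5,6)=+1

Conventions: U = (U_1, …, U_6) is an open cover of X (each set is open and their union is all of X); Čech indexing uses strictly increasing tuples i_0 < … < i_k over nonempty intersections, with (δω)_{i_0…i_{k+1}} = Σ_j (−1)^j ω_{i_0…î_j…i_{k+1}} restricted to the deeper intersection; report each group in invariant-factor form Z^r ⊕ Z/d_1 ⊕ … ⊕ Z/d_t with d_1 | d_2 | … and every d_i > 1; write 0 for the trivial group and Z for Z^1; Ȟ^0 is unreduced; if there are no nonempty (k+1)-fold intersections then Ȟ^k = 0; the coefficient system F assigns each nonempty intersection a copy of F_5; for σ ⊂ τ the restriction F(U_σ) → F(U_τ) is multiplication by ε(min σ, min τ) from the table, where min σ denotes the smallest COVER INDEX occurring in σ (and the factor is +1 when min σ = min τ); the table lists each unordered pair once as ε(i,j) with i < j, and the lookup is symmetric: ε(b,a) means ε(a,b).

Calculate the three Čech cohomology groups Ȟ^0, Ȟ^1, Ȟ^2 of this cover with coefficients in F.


nerve simplices:
  U12={s,b} U16={i} U23={y,z} U34={w,h} U45={f} U56={v,a}
C dims 6,6; δ0: rk_F5 6
degree 0: 6−6−0 = 0 → Ȟ^0 ≅ 0
degree 1: 6−0−6 = 0 → Ȟ^1 ≅ 0
degree 2: 0−0−0 = 0 → Ȟ^2 ≅ 0

Ȟ^0 = 0; Ȟ^1 = 0; Ȟ^2 = 0


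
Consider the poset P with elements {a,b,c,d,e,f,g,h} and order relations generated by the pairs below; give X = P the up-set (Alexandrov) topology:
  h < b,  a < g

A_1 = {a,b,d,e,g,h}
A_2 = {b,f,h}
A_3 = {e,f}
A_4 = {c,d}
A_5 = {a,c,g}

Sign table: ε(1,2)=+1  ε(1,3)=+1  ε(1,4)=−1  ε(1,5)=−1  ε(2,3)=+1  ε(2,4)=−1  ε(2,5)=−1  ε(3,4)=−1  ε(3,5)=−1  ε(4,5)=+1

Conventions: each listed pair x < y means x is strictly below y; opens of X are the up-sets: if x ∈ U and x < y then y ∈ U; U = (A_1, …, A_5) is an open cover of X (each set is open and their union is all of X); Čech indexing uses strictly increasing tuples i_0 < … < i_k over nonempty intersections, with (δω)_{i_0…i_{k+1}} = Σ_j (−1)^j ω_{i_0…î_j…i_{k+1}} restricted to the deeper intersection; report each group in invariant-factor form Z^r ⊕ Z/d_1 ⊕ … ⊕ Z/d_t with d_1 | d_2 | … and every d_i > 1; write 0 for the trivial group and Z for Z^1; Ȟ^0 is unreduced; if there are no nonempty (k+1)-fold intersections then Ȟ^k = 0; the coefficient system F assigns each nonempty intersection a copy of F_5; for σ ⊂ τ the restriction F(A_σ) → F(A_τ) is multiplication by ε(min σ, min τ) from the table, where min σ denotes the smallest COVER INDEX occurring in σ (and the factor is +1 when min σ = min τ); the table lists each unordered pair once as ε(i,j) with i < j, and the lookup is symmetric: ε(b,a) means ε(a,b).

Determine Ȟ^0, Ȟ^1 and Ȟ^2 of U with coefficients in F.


cover nerve:
  A12={b,h} A13={e} A14={d} A15={a,g} A23={f} A45={c}
C dims 5,6; δ0: rk_F5 4
Ȟ^0: (5−4)−0=1 ⇒ Z/5
Ȟ^1: (6−0)−4=2 ⇒ Z/5 ⊕ Z/5
Ȟ^2: (0−0)−0=0 ⇒ 0

Ȟ^0(U;F) ≅ Z/5; Ȟ^1(U;F) ≅ Z/5 ⊕ Z/5; Ȟ^2(U;F) ≅ 0
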